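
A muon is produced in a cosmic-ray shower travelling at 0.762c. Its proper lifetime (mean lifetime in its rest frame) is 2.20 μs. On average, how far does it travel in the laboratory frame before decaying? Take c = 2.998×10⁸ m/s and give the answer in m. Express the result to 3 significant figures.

γ = 1/√(1 − β²) = 1/√(1 − 0.580644) = 1/√0.419356 = 1/0.647577 = 1.5442.
Lab-frame lifetime: Δt = γτ = 1.5442 × 2.20 μs = 3.3972 μs.
Distance: d = vΔt = 0.762 × 2.998×10⁸ m/s × 3.3972×10^-6 s = 776 m.

776 m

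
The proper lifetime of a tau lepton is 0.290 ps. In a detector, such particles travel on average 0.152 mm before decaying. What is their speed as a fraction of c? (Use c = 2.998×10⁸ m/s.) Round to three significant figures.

Let x = d/(cτ) = 1.520×10^-4 m / (2.998×10⁸ m/s × 2.900×10^-13 s) = 1.7483. Since d = βγcτ, x = βγ = β/√(1−β²).
Solving: β² = x²/(1+x²) = 3.05655/4.05655 = 0.753485, so β = 0.868.

0.868c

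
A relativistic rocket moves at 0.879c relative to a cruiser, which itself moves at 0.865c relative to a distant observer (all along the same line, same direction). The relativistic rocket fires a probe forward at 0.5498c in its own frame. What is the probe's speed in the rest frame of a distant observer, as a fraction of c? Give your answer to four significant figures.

0.9973c

First combine the probe and relativistic rocket (S''→S'): u₁ = (0.5498 + 0.879)/(1 + 0.5498×0.879) = 1.4288/1.4832742 = 0.96327.
Then combine with the cruiser (S'→S): u = (0.96327 + 0.865)/(1 + 0.96327×0.865) = 1.82827/1.83322855 = 0.9973.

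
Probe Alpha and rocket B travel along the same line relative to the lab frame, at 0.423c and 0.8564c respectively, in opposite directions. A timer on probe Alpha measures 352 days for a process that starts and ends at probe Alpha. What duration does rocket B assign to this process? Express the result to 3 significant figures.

1020 days

Transform probe Alpha's velocity into rocket B's frame: (0.423 + 0.8564)/(1 + 0.423·0.8564) = 1.2794/1.3622572, so the relative speed is 0.93918c.
At |u| = 0.93918c, γ = (1 − 0.882059)^(−1/2) = 2.9118.
Probe Alpha's interval is proper; time dilation gives Δt_B = γΔτ = 2.9118 × 352 days = 1020 days.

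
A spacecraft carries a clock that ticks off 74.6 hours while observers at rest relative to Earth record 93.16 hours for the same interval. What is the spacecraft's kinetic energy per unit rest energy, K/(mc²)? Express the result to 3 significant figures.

γ = Δt/Δτ = 93.16/74.6 = 1.24879.
K/(mc²) = γ − 1 = 1.24879 − 1 = 0.249.

0.249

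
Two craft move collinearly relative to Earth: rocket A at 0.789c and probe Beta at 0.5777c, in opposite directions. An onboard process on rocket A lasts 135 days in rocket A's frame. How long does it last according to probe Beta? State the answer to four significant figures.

391.9 days

Transform rocket A's velocity into probe Beta's frame: (0.789 + 0.5777)/(1 + 0.789·0.5777) = 1.3667/1.4558053, so the relative speed is 0.93879c.
γ for this relative speed: γ = 1/√(1 − 0.881327) = 2.9028.
The clock on rocket A records proper time, so probe Beta measures Δt = γΔτ = 2.9028 × 135 = 391.9 days.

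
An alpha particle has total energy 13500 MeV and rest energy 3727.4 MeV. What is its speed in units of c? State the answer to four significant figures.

0.9611c

Total energy E = γmc² gives γ = 13500/3727.4 = 3.6218.
Hence β = √(1 − 1/γ²) = √(1 − 0.0762344) = √0.9237656 = 0.9611.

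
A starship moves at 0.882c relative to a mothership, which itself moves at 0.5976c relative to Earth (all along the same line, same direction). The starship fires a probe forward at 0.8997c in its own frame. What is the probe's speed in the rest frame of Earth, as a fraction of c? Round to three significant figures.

First combine the probe and starship (S''→S'): u₁ = (0.8997 + 0.882)/(1 + 0.8997×0.882) = 1.7817/1.7935354 = 0.9934.
Then combine with the mothership (S'→S): u = (0.9934 + 0.5976)/(1 + 0.9934×0.5976) = 1.591/1.59365584 = 0.99833.

0.998c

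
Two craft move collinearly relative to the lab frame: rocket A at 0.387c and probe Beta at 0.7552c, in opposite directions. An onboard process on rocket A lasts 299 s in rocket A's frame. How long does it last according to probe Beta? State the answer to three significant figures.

Transform rocket A's velocity into probe Beta's frame: (0.387 + 0.7552)/(1 + 0.387·0.7552) = 1.1422/1.2922624, so the relative speed is 0.88388c.
γ for this relative speed: γ = 1/√(1 − 0.781244) = 2.1381.
The clock on rocket A records proper time, so probe Beta measures Δt = γΔτ = 2.1381 × 299 = 639 s.

639 s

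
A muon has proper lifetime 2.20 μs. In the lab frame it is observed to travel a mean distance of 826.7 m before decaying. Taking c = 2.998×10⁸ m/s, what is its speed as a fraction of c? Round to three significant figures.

Let x = d/(cτ) = 826.7 m / (2.998×10⁸ m/s × 2.200×10^-6 s) = 1.2534. Since d = βγcτ, x = βγ = β/√(1−β²).
Solving: β² = x²/(1+x²) = 1.57101/2.57101 = 0.611048, so β = 0.782.

0.782c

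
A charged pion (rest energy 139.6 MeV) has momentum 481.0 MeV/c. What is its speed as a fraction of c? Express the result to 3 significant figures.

0.960c

pc/(mc²) = 481.0/139.6 = 3.4456 = βγ = β/√(1−β²).
So β² = x²/(1 + x²) with x = 3.4456: x² = 11.8722, β² = 11.8722/12.8722 = 0.922313, β = 0.960.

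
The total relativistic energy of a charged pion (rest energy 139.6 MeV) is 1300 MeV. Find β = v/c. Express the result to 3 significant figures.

γ = E/(mc²) = 1300/139.6 = 9.3123.
β = √(1 − 1/γ²) = √(1 − 0.0115315) = √0.9884685 = 0.994.

0.994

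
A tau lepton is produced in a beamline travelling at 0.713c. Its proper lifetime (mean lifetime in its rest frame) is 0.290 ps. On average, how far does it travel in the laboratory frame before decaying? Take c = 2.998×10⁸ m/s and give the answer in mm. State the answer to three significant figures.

0.0884 mm

With β = 0.713, γ = 1/√(1 − 0.713²) = 1/√0.491631 = 1.4262.
Lab-frame lifetime: Δt = γτ = 1.4262 × 0.290 ps = 0.4136 ps.
Distance: d = vΔt = 0.713 × 2.998×10⁸ m/s × 4.1360×10^-13 s = 8.84×10^-5 m = 0.0884 mm.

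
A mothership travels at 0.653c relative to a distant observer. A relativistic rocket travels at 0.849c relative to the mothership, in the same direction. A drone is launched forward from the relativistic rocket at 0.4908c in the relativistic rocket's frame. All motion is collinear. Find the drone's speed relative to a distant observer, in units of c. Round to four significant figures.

Apply u = (u'+v)/(1+u'v) twice. Drone in the mothership frame: (0.4908+0.849)/(1+0.4908·0.849) = 1.3398/1.4166892 = 0.94573c.
That velocity, transformed to the rest frame of a distant observer: (0.94573+0.653)/(1+0.94573·0.653) = 1.59873/1.61756169 = 0.98836c.

0.9884c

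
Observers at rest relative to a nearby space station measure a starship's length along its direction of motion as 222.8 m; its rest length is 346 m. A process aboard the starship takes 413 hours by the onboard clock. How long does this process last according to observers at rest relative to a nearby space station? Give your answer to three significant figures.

Length contraction gives γ = L₀/L = 346/222.8 = 1.55296.
Δt = γΔτ = 1.55296 × 413 = 641 hours.

641 hours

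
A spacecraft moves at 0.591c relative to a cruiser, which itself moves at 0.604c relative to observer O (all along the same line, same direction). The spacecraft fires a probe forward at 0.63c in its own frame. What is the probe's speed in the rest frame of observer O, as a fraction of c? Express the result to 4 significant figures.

0.9716c

Apply u = (u'+v)/(1+u'v) twice. Probe in the cruiser frame: (0.63+0.591)/(1+0.63·0.591) = 1.221/1.37233 = 0.88973c.
That velocity, transformed to the rest frame of observer O: (0.88973+0.604)/(1+0.88973·0.604) = 1.49373/1.53739692 = 0.9716c.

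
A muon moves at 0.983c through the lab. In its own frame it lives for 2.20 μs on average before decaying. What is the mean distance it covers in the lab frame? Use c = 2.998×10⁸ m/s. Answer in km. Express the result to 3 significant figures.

With β = 0.983, γ = 1/√(1 − 0.983²) = 1/√0.033711 = 5.4465.
Lab-frame lifetime: Δt = γτ = 5.4465 × 2.20 μs = 11.982 μs.
Distance: d = vΔt = 0.983 × 2.998×10⁸ m/s × 1.1982×10^-5 s = 3530 m = 3.53 km.

3.53 km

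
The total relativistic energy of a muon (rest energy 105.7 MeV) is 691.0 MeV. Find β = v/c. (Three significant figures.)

γ = E/(mc²) = 691.0/105.7 = 6.5374.
β = √(1 − 1/γ²) = √(1 − 0.0233986) = √0.9766014 = 0.988.

0.988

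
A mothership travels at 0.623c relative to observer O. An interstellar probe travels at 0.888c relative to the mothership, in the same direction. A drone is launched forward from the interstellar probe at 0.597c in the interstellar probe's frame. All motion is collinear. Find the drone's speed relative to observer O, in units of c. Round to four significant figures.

0.9931c

Apply u = (u'+v)/(1+u'v) twice. Drone in the mothership frame: (0.597+0.888)/(1+0.597·0.888) = 1.485/1.530136 = 0.9705c.
That velocity, transformed to the rest frame of observer O: (0.9705+0.623)/(1+0.9705·0.623) = 1.5935/1.6046215 = 0.99307c.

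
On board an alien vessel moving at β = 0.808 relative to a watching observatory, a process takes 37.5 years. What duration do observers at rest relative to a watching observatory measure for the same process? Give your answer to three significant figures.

63.6 years

γ = 1/√(1 − β²) = 1/√(1 − 0.652864) = 1/√0.347136 = 1/0.589182 = 1.6973.
Time dilation: Δt = γ·Δτ = 1.6973 × 37.5 = 63.6 years.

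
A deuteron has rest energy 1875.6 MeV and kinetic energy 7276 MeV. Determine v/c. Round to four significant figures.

0.9788

γ = 1 + K/(mc²) = 1 + 7276/1875.6 = 4.8793.
β = √(1 − 1/γ²) = √(1 − 0.0420034) = √0.9579966 = 0.9788.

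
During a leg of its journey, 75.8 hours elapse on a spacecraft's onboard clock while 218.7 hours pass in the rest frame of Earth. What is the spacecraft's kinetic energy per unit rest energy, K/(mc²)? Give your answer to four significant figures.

The time-dilation ratio gives γ = 218.7/75.8 = 2.88522.
Since K = (γ−1)mc², K/(mc²) = 2.88522 − 1 = 1.885.

1.885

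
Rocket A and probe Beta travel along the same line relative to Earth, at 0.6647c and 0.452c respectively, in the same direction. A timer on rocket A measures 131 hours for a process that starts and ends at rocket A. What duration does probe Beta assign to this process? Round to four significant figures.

The velocity of rocket A relative to probe Beta is (0.6647 − 0.452)c / (1 − 0.6647×0.452) = 0.30405c; relative speed 0.30405c.
At |u| = 0.30405c, γ = (1 − 0.0924464)^(−1/2) = 1.0497.
Rocket A's interval is proper; time dilation gives Δt_B = γΔτ = 1.0497 × 131 hours = 137.5 hours.

137.5 hours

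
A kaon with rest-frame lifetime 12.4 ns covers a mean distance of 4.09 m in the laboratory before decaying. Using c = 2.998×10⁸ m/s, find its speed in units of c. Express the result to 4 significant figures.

0.7400c

d = βγcτ ⇒ βγ = d/(cτ) = 4.090 m / (3.71752 m) = 1.1002.
β = (βγ)/√(1+(βγ)²) = 1.1002/√2.21044 = 0.7400.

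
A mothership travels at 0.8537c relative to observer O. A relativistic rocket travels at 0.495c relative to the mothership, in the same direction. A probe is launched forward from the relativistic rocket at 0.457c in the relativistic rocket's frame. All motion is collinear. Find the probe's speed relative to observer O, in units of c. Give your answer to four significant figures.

0.9803c

Compose velocities in two stages. Stage 1 (into S'): u₁ = (0.457+0.495)/(1+0.457×0.495) = 0.77637.
Stage 2 (into S): u = (0.77637+0.8537)/(1+0.77637×0.8537) = 0.98032, so the speed is 0.9803c.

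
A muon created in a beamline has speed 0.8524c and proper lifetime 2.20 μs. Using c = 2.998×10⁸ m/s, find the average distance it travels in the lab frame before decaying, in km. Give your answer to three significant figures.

With β = 0.8524, γ = 1/√(1 − 0.8524²) = 1/√0.27341424 = 1.9124.
Lab-frame lifetime: Δt = γτ = 1.9124 × 2.20 μs = 4.2073 μs.
Distance: d = vΔt = 0.8524 × 2.998×10⁸ m/s × 4.2073×10^-6 s = 1080 m = 1.08 km.

1.08 km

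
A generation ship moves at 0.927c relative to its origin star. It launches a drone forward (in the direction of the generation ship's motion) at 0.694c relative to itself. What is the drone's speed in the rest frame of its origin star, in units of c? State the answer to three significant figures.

Relativistic velocity addition: u = (u' + v)/(1 + u'v/c²), with u' = 0.694c and v = 0.927c.
Numerator: 0.694 + 0.927 = 1.621. Denominator: 1 + (0.694)(0.927) = 1.643338.
u = 1.621/1.643338 = 0.98641, so the speed is 0.986c.

0.986c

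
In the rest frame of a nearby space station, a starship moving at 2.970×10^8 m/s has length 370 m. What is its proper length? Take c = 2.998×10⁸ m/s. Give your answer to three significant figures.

2710 m

β = v/c = (2.970×10^8 m/s)/(2.998×10⁸ m/s) = 0.99066.
γ = 1/√(1 − β²) = 1/√(1 − 0.9814072356) = 1/√0.0185927644 = 1/0.136355 = 7.3338.
Proper length: L₀ = γ·L = 7.3338 × 370 = 2710 m.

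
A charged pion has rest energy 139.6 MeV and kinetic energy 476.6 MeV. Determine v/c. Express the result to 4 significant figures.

γ = 1 + K/(mc²) = 1 + 476.6/139.6 = 4.414.
β = √(1 − 1/γ²) = √(1 − 0.0513258) = √0.9486742 = 0.9740.

0.9740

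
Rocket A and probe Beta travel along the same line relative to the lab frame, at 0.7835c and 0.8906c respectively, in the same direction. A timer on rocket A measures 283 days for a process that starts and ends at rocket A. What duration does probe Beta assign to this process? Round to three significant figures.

303 days

Speed of rocket A in probe Beta's frame: u = (v_A − v_B)/(1 − v_A v_B/c²) = (0.7835 − 0.8906)/(1 − 0.7835×0.8906) = −0.1071/0.3022149 = −0.35438; |u| = 0.35438c.
At |u| = 0.35438c, γ = (1 − 0.125585)^(−1/2) = 1.0694.
Rocket A's interval is proper; time dilation gives Δt_B = γΔτ = 1.0694 × 283 days = 303 days.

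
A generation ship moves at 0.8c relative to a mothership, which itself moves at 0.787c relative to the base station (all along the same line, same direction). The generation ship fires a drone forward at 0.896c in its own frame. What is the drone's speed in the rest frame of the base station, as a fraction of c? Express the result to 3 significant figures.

0.999c

Apply u = (u'+v)/(1+u'v) twice. Drone in the mothership frame: (0.896+0.8)/(1+0.896·0.8) = 1.696/1.7168 = 0.98788c.
That velocity, transformed to the rest frame of the base station: (0.98788+0.787)/(1+0.98788·0.787) = 1.77488/1.77746156 = 0.99855c.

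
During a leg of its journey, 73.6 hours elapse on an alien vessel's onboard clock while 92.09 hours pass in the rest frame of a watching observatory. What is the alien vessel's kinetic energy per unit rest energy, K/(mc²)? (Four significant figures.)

0.2512

From Δt = γΔτ: γ = 92.09/73.6 = 1.25122.
Since K = (γ−1)mc², K/(mc²) = 1.25122 − 1 = 0.2512.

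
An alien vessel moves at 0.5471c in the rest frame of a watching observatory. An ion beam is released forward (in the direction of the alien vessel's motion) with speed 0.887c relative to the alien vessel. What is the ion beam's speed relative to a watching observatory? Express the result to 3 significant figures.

0.966c

In units of c, u = (u' + v)/(1 + u'v) with u' = 0.887 and v = 0.5471.
Numerator: 0.887 + 0.5471 = 1.4341. Denominator: 1 + (0.887)(0.5471) = 1.4852777.
u = 1.4341/1.4852777 = 0.96554, so the speed is 0.966c.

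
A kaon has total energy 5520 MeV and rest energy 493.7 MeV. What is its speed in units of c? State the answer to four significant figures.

0.9960c

Total energy E = γmc² gives γ = 5520/493.7 = 11.181.
Hence β = √(1 − 1/γ²) = √(1 − 0.00799906) = √0.99200094 = 0.9960.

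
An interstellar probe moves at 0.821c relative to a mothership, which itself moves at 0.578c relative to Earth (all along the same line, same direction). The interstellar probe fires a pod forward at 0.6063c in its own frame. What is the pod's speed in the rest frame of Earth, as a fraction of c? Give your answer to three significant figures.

Apply u = (u'+v)/(1+u'v) twice. Pod in the mothership frame: (0.6063+0.821)/(1+0.6063·0.821) = 1.4273/1.4977723 = 0.95295c.
That velocity, transformed to the rest frame of Earth: (0.95295+0.578)/(1+0.95295·0.578) = 1.53095/1.5508051 = 0.9872c.

0.987c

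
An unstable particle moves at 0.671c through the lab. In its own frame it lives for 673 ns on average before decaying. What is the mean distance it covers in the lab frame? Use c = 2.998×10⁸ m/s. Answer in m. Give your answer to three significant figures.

183 m

β² = 0.450241, so γ = 1/√0.549759 = 1.3487.
Lab-frame lifetime: Δt = γτ = 1.3487 × 673 ns = 907.68 ns.
Distance: d = vΔt = 0.671 × 2.998×10⁸ m/s × 9.0768×10^-7 s = 183 m.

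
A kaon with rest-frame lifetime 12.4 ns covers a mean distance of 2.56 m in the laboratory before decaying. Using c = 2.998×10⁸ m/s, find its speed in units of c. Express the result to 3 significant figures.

Lab distance = (lab lifetime)·v = γτ·βc, so βγ = d/(cτ) = 2.560/(2.998×10⁸ × 1.240×10^-8) = 0.68863.
With βγ = 0.68863: γ² = 1 + (βγ)² = 1.474211, and β = (βγ)/γ = 0.68863/1.21417 = 0.567.

0.567c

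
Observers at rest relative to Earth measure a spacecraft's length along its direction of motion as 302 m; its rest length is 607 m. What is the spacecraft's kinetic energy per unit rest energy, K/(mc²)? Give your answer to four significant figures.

1.010

From L = L₀/γ: γ = 607/302 = 2.00993.
Since K = (γ−1)mc², K/(mc²) = 2.00993 − 1 = 1.010.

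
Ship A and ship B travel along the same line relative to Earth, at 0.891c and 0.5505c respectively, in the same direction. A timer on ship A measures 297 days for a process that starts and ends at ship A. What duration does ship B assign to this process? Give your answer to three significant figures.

399 days

The velocity of ship A relative to ship B is (0.891 − 0.5505)c / (1 − 0.891×0.5505) = 0.6683c; relative speed 0.6683c.
At |u| = 0.6683c, γ = (1 − 0.446625)^(−1/2) = 1.3443.
Ship A's interval is proper; time dilation gives Δt_B = γΔτ = 1.3443 × 297 days = 399 days.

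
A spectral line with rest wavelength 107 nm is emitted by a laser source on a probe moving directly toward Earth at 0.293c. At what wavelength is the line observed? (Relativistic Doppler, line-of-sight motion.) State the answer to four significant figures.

79.12 nm

Relativistic Doppler for wavelength: λ_obs = λ_src · √((1−β)/(1+β)).
With β = 0.293: factor = √(0.707/1.293) = 0.73945.
λ_obs = 107 × 0.73945 = 79.12 nm.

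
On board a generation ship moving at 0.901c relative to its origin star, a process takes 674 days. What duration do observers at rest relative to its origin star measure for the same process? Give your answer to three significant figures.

1550 days

γ = 1/√(1 − β²) = 1/√(1 − 0.811801) = 1/√0.188199 = 1/0.433819 = 2.3051.
Time dilation: Δt = γ·Δτ = 2.3051 × 674 = 1550 days.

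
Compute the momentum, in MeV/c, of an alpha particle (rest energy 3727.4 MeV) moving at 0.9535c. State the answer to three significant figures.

β² = 0.90916225, so γ = 1/√0.09083775 = 3.3179.
Momentum: p = γβ·mc = 3.3179 × 0.9535 × 3727.4 MeV/c = 11800 MeV/c.

11800 MeV/c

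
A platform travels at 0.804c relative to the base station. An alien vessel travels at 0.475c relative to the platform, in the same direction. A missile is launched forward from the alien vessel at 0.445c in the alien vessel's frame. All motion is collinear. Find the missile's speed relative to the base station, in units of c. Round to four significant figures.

Apply u = (u'+v)/(1+u'v) twice. Missile in the platform frame: (0.445+0.475)/(1+0.445·0.475) = 0.92/1.211375 = 0.75947c.
That velocity, transformed to the rest frame of the base station: (0.75947+0.804)/(1+0.75947·0.804) = 1.56347/1.61061388 = 0.97073c.

0.9707c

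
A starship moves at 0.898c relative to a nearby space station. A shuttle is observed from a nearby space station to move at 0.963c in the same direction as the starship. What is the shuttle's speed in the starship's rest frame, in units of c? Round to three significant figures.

Transform to the starship's frame: u' = (u − v)/(1 − uv/c²).
u' = (0.963 − 0.898)/(1 − 0.963×0.898) = 0.065/0.135226 = 0.48068.
Speed in the starship's frame: 0.481c (in the same direction).

0.481c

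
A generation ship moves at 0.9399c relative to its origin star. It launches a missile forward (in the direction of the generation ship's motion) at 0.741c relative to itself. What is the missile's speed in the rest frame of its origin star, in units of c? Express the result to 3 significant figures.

0.991c

Relativistic velocity addition: u = (u' + v)/(1 + u'v/c²), with u' = 0.741c and v = 0.9399c.
Numerator: 0.741 + 0.9399 = 1.6809. Denominator: 1 + (0.741)(0.9399) = 1.6964659.
u = 1.6809/1.6964659 = 0.99082, so the speed is 0.991c.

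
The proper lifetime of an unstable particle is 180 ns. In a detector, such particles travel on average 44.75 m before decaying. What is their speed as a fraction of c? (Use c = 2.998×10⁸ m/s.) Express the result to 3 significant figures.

0.638c

Let x = d/(cτ) = 44.75 m / (2.998×10⁸ m/s × 1.800×10^-7 s) = 0.82926. Since d = βγcτ, x = βγ = β/√(1−β²).
Solving: β² = x²/(1+x²) = 0.687672/1.687672 = 0.407468, so β = 0.638.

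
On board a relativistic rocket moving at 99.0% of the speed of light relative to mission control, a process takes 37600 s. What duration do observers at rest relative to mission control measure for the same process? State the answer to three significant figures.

With β = 0.99, γ = 1/√(1 − 0.99²) = 1/√0.0199 = 7.0888.
Time dilation: Δt = γ·Δτ = 7.0888 × 37600 = 2.67×10^5 s.

2.67×10^5 s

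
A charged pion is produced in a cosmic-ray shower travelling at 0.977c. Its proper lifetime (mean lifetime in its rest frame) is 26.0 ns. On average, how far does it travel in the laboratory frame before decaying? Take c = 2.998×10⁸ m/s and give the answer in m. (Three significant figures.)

γ = 1/√(1 − β²) = 1/√(1 − 0.954529) = 1/√0.045471 = 1/0.213239 = 4.6896.
Lab-frame lifetime: Δt = γτ = 4.6896 × 26.0 ns = 121.93 ns.
Distance: d = vΔt = 0.977 × 2.998×10⁸ m/s × 1.2193×10^-7 s = 35.7 m.

35.7 m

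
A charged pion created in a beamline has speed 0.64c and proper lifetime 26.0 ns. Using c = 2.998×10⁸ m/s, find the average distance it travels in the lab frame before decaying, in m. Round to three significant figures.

With β = 0.64, γ = 1/√(1 − 0.64²) = 1/√0.5904 = 1.3014.
Lab-frame lifetime: Δt = γτ = 1.3014 × 26.0 ns = 33.836 ns.
Distance: d = vΔt = 0.64 × 2.998×10⁸ m/s × 3.3836×10^-8 s = 6.49 m.

6.49 m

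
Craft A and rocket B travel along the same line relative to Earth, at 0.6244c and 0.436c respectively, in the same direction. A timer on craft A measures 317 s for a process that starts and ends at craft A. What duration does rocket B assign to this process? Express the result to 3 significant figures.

328 s

The velocity of craft A relative to rocket B is (0.6244 − 0.436)c / (1 − 0.6244×0.436) = 0.25888c; relative speed 0.25888c.
At |u| = 0.25888c, γ = (1 − 0.0670189)^(−1/2) = 1.0353.
The clock on craft A records proper time, so rocket B measures Δt = γΔτ = 1.0353 × 317 = 328 s.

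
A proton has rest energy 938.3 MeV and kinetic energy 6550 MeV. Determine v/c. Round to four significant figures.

K = (γ−1)mc², so γ = 1 + 6550/938.3 = 7.9807.
Then v/c = √(1 − γ⁻²) = √(1 − 0.0157007) = √0.9842993 = 0.9921.

0.9921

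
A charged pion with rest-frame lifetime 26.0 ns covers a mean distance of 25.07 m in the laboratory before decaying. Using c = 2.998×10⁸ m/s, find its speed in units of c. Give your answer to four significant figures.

0.9549c

Let x = d/(cτ) = 25.07 m / (2.998×10⁸ m/s × 2.600×10^-8 s) = 3.2162. Since d = βγcτ, x = βγ = β/√(1−β²).
Solving: β² = x²/(1+x²) = 10.3439/11.3439 = 0.911847, so β = 0.9549.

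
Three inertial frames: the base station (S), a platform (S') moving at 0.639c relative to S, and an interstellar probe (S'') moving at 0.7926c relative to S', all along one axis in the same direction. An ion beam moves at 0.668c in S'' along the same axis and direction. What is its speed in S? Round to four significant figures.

0.9899c

Compose velocities in two stages. Stage 1 (into S'): u₁ = (0.668+0.7926)/(1+0.668×0.7926) = 0.95498.
Stage 2 (into S): u = (0.95498+0.639)/(1+0.95498×0.639) = 0.98991, so the speed is 0.9899c.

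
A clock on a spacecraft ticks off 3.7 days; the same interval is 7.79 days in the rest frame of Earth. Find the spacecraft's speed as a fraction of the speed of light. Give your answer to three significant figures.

γ = Δt/Δτ = 7.79/3.7 = 2.1054.
β = √(1 − 1/γ²) = √(1 − 0.225596) = √0.774404 = 0.880.

0.880c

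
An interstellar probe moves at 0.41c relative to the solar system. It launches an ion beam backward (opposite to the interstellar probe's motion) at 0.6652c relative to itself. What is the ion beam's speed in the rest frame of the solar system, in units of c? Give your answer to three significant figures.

0.351c

Relativistic velocity addition: u = (u' + v)/(1 + u'v/c²), with u' = −0.6652c and v = 0.41c.
Numerator: −0.6652 + 0.41 = −0.2552. Denominator: 1 + (−0.6652)(0.41) = 0.727268.
u = −0.2552/0.727268 = −0.3509, so the speed is 0.351c.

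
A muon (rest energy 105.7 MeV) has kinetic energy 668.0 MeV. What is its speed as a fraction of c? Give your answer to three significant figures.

K = (γ−1)mc², so γ = 1 + 668.0/105.7 = 7.3198.
Then v/c = √(1 − γ⁻²) = √(1 − 0.0186639) = √0.9813361 = 0.991.

0.991c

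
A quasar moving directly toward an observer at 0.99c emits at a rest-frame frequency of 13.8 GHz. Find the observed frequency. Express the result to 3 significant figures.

Relativistic Doppler (source moving toward): f_obs = f_src · √((1+β)/(1−β)).
With β = 0.99: factor = √(1.99/0.01) = 14.107.
f_obs = 13.8 × 14.107 = 195 GHz.

195 GHz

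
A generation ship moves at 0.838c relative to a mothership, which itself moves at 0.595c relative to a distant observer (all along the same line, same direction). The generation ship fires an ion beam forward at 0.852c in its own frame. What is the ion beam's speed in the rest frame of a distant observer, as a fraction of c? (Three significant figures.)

0.996c

First combine the ion beam and generation ship (S''→S'): u₁ = (0.852 + 0.838)/(1 + 0.852×0.838) = 1.69/1.713976 = 0.98601.
Then combine with the mothership (S'→S): u = (0.98601 + 0.595)/(1 + 0.98601×0.595) = 1.58101/1.58667595 = 0.99643.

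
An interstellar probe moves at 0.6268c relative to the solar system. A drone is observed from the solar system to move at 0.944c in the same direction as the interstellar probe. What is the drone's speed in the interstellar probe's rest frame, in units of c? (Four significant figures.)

0.7769c

Transform to the interstellar probe's frame: u' = (u − v)/(1 − uv/c²).
u' = (0.944 − 0.6268)/(1 − 0.944×0.6268) = 0.3172/0.4083008 = 0.77688.
Speed in the interstellar probe's frame: 0.7769c (in the same direction).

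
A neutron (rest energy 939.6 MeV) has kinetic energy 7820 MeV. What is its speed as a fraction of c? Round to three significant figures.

0.994c

γ = 1 + K/(mc²) = 1 + 7820/939.6 = 9.3227.
β = √(1 − 1/γ²) = √(1 − 0.0115058) = √0.9884942 = 0.994.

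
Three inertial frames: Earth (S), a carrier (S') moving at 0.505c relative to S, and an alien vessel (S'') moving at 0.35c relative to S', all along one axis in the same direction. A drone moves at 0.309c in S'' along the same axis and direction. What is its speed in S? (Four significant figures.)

Apply u = (u'+v)/(1+u'v) twice. Drone in the carrier frame: (0.309+0.35)/(1+0.309·0.35) = 0.659/1.10815 = 0.59468c.
That velocity, transformed to the rest frame of Earth: (0.59468+0.505)/(1+0.59468·0.505) = 1.09968/1.3003134 = 0.8457c.

0.8457c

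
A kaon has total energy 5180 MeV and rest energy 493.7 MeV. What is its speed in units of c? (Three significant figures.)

γ = E/(mc²) = 5180/493.7 = 10.492.
β = √(1 − 1/γ²) = √(1 − 0.00908413) = √0.99091587 = 0.995.

0.995c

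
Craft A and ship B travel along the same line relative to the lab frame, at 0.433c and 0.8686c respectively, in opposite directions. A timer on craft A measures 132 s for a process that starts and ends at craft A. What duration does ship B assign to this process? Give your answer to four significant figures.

Transform craft A's velocity into ship B's frame: (0.433 + 0.8686)/(1 + 0.433·0.8686) = 1.3016/1.3761038, so the relative speed is 0.94586c.
At |u| = 0.94586c, γ = (1 − 0.894651)^(−1/2) = 3.081.
The clock on craft A records proper time, so ship B measures Δt = γΔτ = 3.081 × 132 = 406.7 s.

406.7 s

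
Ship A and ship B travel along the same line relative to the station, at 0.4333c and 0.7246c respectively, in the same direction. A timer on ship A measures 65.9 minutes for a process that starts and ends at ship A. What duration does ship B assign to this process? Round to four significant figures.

The velocity of ship A relative to ship B is (0.4333 − 0.7246)c / (1 − 0.4333×0.7246) = −0.42462c; relative speed 0.42462c.
γ for this relative speed: γ = 1/√(1 − 0.180302) = 1.1045.
Ship A's interval is proper; time dilation gives Δt_B = γΔτ = 1.1045 × 65.9 minutes = 72.79 minutes.

72.79 minutes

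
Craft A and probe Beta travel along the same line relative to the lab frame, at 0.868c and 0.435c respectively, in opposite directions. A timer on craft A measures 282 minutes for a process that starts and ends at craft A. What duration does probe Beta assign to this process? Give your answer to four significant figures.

Speed of craft A in probe Beta's frame: u = (v_A + v_B)/(1 + v_A v_B/c²) = (0.868 + 0.435)/(1 + 0.868×0.435) = 1.303/1.37758 = 0.94586; |u| = 0.94586c.
γ for this relative speed: γ = 1/√(1 − 0.894651) = 3.081.
The clock on craft A records proper time, so probe Beta measures Δt = γΔτ = 3.081 × 282 = 868.8 minutes.

868.8 minutes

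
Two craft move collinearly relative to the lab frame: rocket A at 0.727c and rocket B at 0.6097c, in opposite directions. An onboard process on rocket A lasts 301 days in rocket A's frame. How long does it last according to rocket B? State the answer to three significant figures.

798 days

Transform rocket A's velocity into rocket B's frame: (0.727 + 0.6097)/(1 + 0.727·0.6097) = 1.3367/1.4432519, so the relative speed is 0.92617c.
At |u| = 0.92617c, γ = (1 − 0.857791)^(−1/2) = 2.6518.
The clock on rocket A records proper time, so rocket B measures Δt = γΔτ = 2.6518 × 301 = 798 days.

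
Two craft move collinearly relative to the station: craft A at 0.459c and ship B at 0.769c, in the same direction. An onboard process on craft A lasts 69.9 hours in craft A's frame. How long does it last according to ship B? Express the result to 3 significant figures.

79.6 hours

Transform craft A's velocity into ship B's frame: (0.459 − 0.769)/(1 − 0.459·0.769) = −0.31/0.647029, so the relative speed is 0.47911c.
γ for this relative speed: γ = 1/√(1 − 0.229546) = 1.1393.
Craft A's interval is proper; time dilation gives Δt_B = γΔτ = 1.1393 × 69.9 hours = 79.6 hours.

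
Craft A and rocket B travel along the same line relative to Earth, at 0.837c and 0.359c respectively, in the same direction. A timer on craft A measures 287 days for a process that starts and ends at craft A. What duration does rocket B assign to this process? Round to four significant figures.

393.1 days

The velocity of craft A relative to rocket B is (0.837 − 0.359)c / (1 − 0.837×0.359) = 0.68333c; relative speed 0.68333c.
At |u| = 0.68333c, γ = (1 − 0.46694)^(−1/2) = 1.3697.
Craft A's interval is proper; time dilation gives Δt_B = γΔτ = 1.3697 × 287 days = 393.1 days.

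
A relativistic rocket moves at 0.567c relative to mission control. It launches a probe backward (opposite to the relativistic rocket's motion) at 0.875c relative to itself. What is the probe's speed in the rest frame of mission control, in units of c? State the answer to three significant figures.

In units of c, u = (u' + v)/(1 + u'v) with u' = −0.875 and v = 0.567.
Numerator: −0.875 + 0.567 = −0.308. Denominator: 1 + (−0.875)(0.567) = 0.503875.
u = −0.308/0.503875 = −0.61126, so the speed is 0.611c.

0.611c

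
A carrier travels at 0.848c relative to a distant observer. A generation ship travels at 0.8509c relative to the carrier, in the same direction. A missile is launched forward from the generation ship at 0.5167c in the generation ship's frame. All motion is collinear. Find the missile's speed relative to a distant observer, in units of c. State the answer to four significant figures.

0.9958c

First combine the missile and generation ship (S''→S'): u₁ = (0.5167 + 0.8509)/(1 + 0.5167×0.8509) = 1.3676/1.43966003 = 0.94995.
Then combine with the carrier (S'→S): u = (0.94995 + 0.848)/(1 + 0.94995×0.848) = 1.79795/1.8055576 = 0.99579.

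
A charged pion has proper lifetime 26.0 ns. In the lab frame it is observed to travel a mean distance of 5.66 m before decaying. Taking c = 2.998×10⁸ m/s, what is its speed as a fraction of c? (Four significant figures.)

d = βγcτ ⇒ βγ = d/(cτ) = 5.660 m / (7.7948 m) = 0.72613.
β = (βγ)/√(1+(βγ)²) = 0.72613/√1.527265 = 0.5876.

0.5876c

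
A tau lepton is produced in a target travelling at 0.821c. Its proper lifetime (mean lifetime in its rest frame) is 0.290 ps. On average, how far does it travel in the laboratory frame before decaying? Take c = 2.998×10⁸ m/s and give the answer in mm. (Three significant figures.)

0.125 mm

With β = 0.821, γ = 1/√(1 − 0.821²) = 1/√0.325959 = 1.7515.
Lab-frame lifetime: Δt = γτ = 1.7515 × 0.290 ps = 0.50794 ps.
Distance: d = vΔt = 0.821 × 2.998×10⁸ m/s × 5.0794×10^-13 s = 1.25×10^-4 m = 0.125 mm.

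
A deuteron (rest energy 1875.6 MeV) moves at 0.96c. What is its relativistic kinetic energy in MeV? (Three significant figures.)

4820 MeV

With β = 0.96, γ = 1/√(1 − 0.96²) = 1/√0.0784 = 3.5714.
Kinetic energy: K = (γ − 1)mc² = (3.5714 − 1) × 1875.6 MeV = 2.5714 × 1875.6 = 4820 MeV.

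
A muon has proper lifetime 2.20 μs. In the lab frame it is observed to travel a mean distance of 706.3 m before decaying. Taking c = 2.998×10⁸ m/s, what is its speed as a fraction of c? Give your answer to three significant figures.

0.731c

Lab distance = (lab lifetime)·v = γτ·βc, so βγ = d/(cτ) = 706.3/(2.998×10⁸ × 2.200×10^-6) = 1.0709.
With βγ = 1.0709: γ² = 1 + (βγ)² = 2.14683, and β = (βγ)/γ = 1.0709/1.46521 = 0.731.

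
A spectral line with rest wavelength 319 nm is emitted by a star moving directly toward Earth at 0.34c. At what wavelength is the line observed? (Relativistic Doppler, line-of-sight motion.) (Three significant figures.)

Relativistic Doppler for wavelength: λ_obs = λ_src · √((1−β)/(1+β)).
With β = 0.34: factor = √(0.66/1.34) = 0.70181.
λ_obs = 319 × 0.70181 = 224 nm.

224 nm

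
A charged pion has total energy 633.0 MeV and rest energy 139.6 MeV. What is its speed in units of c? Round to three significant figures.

Total energy E = γmc² gives γ = 633.0/139.6 = 4.5344.
Hence β = √(1 − 1/γ²) = √(1 − 0.0486363) = √0.9513637 = 0.975.

0.975c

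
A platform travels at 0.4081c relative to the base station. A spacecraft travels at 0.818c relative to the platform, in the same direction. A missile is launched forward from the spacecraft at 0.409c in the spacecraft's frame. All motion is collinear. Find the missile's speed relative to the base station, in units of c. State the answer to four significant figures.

Compose velocities in two stages. Stage 1 (into S'): u₁ = (0.409+0.818)/(1+0.409×0.818) = 0.9194.
Stage 2 (into S): u = (0.9194+0.4081)/(1+0.9194×0.4081) = 0.96531, so the speed is 0.9653c.

0.9653c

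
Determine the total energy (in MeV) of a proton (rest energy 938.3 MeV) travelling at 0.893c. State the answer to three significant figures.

2080 MeV

Lorentz factor: γ = (1 − 0.797449)^(−1/2) = 2.2219.
Total energy: E = γmc² = 2.2219 × 938.3 MeV = 2080 MeV.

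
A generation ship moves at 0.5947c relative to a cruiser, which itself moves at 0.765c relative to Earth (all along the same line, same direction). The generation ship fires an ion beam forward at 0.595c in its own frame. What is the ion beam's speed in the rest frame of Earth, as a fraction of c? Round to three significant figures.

0.983c

First combine the ion beam and generation ship (S''→S'): u₁ = (0.595 + 0.5947)/(1 + 0.595×0.5947) = 1.1897/1.3538465 = 0.87876.
Then combine with the cruiser (S'→S): u = (0.87876 + 0.765)/(1 + 0.87876×0.765) = 1.64376/1.6722514 = 0.98296.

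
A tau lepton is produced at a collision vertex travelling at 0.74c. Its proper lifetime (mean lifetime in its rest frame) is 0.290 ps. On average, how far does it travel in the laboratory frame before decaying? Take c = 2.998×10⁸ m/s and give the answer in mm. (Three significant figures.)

β² = 0.5476, so γ = 1/√0.4524 = 1.4868.
Lab-frame lifetime: Δt = γτ = 1.4868 × 0.290 ps = 0.43117 ps.
Distance: d = vΔt = 0.74 × 2.998×10⁸ m/s × 4.3117×10^-13 s = 9.57×10^-5 m = 0.0957 mm.

0.0957 mm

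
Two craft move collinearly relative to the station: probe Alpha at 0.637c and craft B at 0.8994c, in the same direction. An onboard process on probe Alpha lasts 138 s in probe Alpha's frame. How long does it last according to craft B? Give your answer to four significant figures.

The velocity of probe Alpha relative to craft B is (0.637 − 0.8994)c / (1 − 0.637×0.8994) = −0.6144c; relative speed 0.6144c.
At |u| = 0.6144c, γ = (1 − 0.377487)^(−1/2) = 1.2674.
Probe Alpha's interval is proper; time dilation gives Δt_B = γΔτ = 1.2674 × 138 s = 174.9 s.

174.9 s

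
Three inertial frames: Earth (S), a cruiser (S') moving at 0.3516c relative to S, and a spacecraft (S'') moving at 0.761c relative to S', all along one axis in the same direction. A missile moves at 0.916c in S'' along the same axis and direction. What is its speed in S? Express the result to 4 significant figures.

0.9943c

First combine the missile and spacecraft (S''→S'): u₁ = (0.916 + 0.761)/(1 + 0.916×0.761) = 1.677/1.697076 = 0.98817.
Then combine with the cruiser (S'→S): u = (0.98817 + 0.3516)/(1 + 0.98817×0.3516) = 1.33977/1.347440572 = 0.99431.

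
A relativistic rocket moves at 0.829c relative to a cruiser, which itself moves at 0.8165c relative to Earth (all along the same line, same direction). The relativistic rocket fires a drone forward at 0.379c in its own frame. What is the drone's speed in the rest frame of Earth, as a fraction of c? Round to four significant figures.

Compose velocities in two stages. Stage 1 (into S'): u₁ = (0.379+0.829)/(1+0.379×0.829) = 0.9192.
Stage 2 (into S): u = (0.9192+0.8165)/(1+0.9192×0.8165) = 0.99153, so the speed is 0.9915c.

0.9915c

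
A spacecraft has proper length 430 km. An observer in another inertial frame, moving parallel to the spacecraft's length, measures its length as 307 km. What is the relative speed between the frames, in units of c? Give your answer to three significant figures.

Length contraction gives γ = L₀/L = 430/307 = 1.4007.
β = √(1 − 1/γ²) = √0.490306 = 0.700.

0.700c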